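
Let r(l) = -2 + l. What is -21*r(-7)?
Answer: 189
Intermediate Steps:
-21*r(-7) = -21*(-2 - 7) = -21*(-9) = 189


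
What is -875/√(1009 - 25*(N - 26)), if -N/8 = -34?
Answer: 875*I*√5141/5141 ≈ 12.203*I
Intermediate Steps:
N = 272 (N = -8*(-34) = 272)
-875/√(1009 - 25*(N - 26)) = -875/√(1009 - 25*(272 - 26)) = -875/√(1009 - 25*246) = -875/√(1009 - 6150) = -875*(-I*√5141/5141) = -(-875)*I*√5141/5141 = 875*I*√5141/5141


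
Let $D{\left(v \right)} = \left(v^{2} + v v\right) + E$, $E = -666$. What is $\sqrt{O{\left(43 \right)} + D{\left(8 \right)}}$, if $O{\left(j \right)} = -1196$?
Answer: $17 i \sqrt{6} \approx 41.641 i$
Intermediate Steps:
$D{\left(v \right)} = -666 + 2 v^{2}$ ($D{\left(v \right)} = \left(v^{2} + v v\right) - 666 = \left(v^{2} + v^{2}\right) - 666 = 2 v^{2} - 666 = -666 + 2 v^{2}$)
$\sqrt{O{\left(43 \right)} + D{\left(8 \right)}} = \sqrt{-1196 - \left(666 - 2 \cdot 8^{2}\right)} = \sqrt{-1196 + \left(-666 + 2 \cdot 64\right)} = \sqrt{-1196 + \left(-666 + 128\right)} = \sqrt{-1196 - 538} = \sqrt{-1734} = 17 i \sqrt{6}$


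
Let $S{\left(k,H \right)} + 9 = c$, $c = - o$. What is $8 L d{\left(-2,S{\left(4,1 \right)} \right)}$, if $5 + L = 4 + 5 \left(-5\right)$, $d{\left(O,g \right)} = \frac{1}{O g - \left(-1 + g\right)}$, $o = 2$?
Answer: $- \frac{104}{17} \approx -6.1176$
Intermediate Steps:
$c = -2$ ($c = \left(-1\right) 2 = -2$)
$S{\left(k,H \right)} = -11$ ($S{\left(k,H \right)} = -9 - 2 = -11$)
$d{\left(O,g \right)} = \frac{1}{1 - g + O g}$
$L = -26$ ($L = -5 + \left(4 + 5 \left(-5\right)\right) = -5 + \left(4 - 25\right) = -5 - 21 = -26$)
$8 L d{\left(-2,S{\left(4,1 \right)} \right)} = \frac{8 \left(-26\right)}{1 - -11 - -22} = - \frac{208}{1 + 11 + 22} = - \frac{208}{34} = \left(-208\right) \frac{1}{34} = - \frac{104}{17}$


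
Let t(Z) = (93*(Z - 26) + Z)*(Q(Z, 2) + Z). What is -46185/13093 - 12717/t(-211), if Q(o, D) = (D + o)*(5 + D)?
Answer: -63724101243/18063417032 ≈ -3.5278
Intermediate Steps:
Q(o, D) = (5 + D)*(D + o)
t(Z) = (-2418 + 94*Z)*(14 + 8*Z) (t(Z) = (93*(Z - 26) + Z)*((2**2 + 5*2 + 5*Z + 2*Z) + Z) = (93*(-26 + Z) + Z)*((4 + 10 + 5*Z + 2*Z) + Z) = ((-2418 + 93*Z) + Z)*((14 + 7*Z) + Z) = (-2418 + 94*Z)*(14 + 8*Z))
-46185/13093 - 12717/t(-211) = -46185/13093 - 12717/(-33852 - 18028*(-211) + 752*(-211)**2) = -46185*1/13093 - 12717/(-33852 + 3803908 + 752*44521) = -46185/13093 - 12717/(-33852 + 3803908 + 33479792) = -46185/13093 - 12717/37249848 = -46185/13093 - 12717*1/37249848 = -46185/13093 - 471/1379624 = -63724101243/18063417032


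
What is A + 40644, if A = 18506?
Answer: 59150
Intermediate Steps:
A + 40644 = 18506 + 40644 = 59150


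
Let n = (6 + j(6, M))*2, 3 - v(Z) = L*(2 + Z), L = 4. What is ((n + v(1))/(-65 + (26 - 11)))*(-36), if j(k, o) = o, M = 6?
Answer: 54/5 ≈ 10.800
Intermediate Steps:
v(Z) = -5 - 4*Z (v(Z) = 3 - 4*(2 + Z) = 3 - (8 + 4*Z) = 3 + (-8 - 4*Z) = -5 - 4*Z)
n = 24 (n = (6 + 6)*2 = 12*2 = 24)
((n + v(1))/(-65 + (26 - 11)))*(-36) = ((24 + (-5 - 4*1))/(-65 + (26 - 11)))*(-36) = ((24 + (-5 - 4))/(-65 + 15))*(-36) = ((24 - 9)/(-50))*(-36) = (15*(-1/50))*(-36) = -3/10*(-36) = 54/5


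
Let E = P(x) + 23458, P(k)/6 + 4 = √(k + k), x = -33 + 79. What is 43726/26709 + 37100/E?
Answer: 11808233272636/3666805454049 - 111300*√23/137287261 ≈ 3.2164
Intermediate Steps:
x = 46
P(k) = -24 + 6*√2*√k (P(k) = -24 + 6*√(k + k) = -24 + 6*√(2*k) = -24 + 6*(√2*√k) = -24 + 6*√2*√k)
E = 23434 + 12*√23 (E = (-24 + 6*√2*√46) + 23458 = (-24 + 12*√23) + 23458 = 23434 + 12*√23 ≈ 23492.)
43726/26709 + 37100/E = 43726/26709 + 37100/(23434 + 12*√23)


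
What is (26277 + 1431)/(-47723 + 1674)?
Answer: -27708/46049 ≈ -0.60171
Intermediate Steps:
(26277 + 1431)/(-47723 + 1674) = 27708/(-46049) = 27708*(-1/46049) = -27708/46049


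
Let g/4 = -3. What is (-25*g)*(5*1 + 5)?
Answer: 3000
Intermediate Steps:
g = -12 (g = 4*(-3) = -12)
(-25*g)*(5*1 + 5) = (-25*(-12))*(5*1 + 5) = 300*(5 + 5) = 300*10 = 3000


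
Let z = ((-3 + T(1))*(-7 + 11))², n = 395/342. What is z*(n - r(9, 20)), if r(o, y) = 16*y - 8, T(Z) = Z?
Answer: -3401888/171 ≈ -19894.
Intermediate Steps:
n = 395/342 (n = 395*(1/342) = 395/342 ≈ 1.1550)
r(o, y) = -8 + 16*y
z = 64 (z = ((-3 + 1)*(-7 + 11))² = (-2*4)² = (-8)² = 64)
z*(n - r(9, 20)) = 64*(395/342 - (-8 + 16*20)) = 64*(395/342 - (-8 + 320)) = 64*(395/342 - 1*312) = 64*(395/342 - 312) = 64*(-106309/342) = -3401888/171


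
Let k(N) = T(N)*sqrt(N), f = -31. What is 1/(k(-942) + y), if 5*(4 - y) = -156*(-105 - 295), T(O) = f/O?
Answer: -11752392/146622843553 - 31*I*sqrt(942)/146622843553 ≈ -8.0154e-5 - 6.4891e-9*I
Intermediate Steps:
T(O) = -31/O
y = -12476 (y = 4 - (-156)*(-105 - 295)/5 = 4 - (-156)*(-400)/5 = 4 - 1/5*62400 = 4 - 12480 = -12476)
k(N) = -31/sqrt(N) (k(N) = (-31/N)*sqrt(N) = -31/sqrt(N))
1/(k(-942) + y) = 1/(-(-31)*I*sqrt(942)/942 - 12476) = 1/(31*I*sqrt(942)/942 - 12476) = 1/(-12476 + 31*I*sqrt(942)/942)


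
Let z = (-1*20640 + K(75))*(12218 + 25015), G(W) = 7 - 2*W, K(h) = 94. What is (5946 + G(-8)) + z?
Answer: -764983249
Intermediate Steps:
z = -764989218 (z = (-1*20640 + 94)*(12218 + 25015) = (-20640 + 94)*37233 = -20546*37233 = -764989218)
(5946 + G(-8)) + z = (5946 + (7 - 2*(-8))) - 764989218 = (5946 + (7 + 16)) - 764989218 = (5946 + 23) - 764989218 = 5969 - 764989218 = -764983249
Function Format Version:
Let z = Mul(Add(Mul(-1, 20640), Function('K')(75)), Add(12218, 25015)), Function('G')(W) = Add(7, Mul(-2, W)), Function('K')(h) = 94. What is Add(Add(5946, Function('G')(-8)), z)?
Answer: -764983249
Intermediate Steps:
z = -764989218 (z = Mul(Add(Mul(-1, 20640), 94), Add(12218, 25015)) = Mul(Add(-20640, 94), 37233) = Mul(-20546, 37233) = -764989218)
Add(Add(5946, Function('G')(-8)), z) = Add(Add(5946, Add(7, Mul(-2, -8))), -764989218) = Add(Add(5946, Add(7, 16)), -764989218) = Add(Add(5946, 23), -764989218) = Add(5969, -764989218) = -764983249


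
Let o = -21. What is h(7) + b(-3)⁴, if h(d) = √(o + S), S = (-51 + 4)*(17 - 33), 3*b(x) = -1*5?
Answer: 625/81 + √731 ≈ 34.753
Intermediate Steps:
b(x) = -5/3 (b(x) = (-1*5)/3 = (⅓)*(-5) = -5/3)
S = 752 (S = -47*(-16) = 752)
h(d) = √731 (h(d) = √(-21 + 752) = √731)
h(7) + b(-3)⁴ = √731 + (-5/3)⁴ = √731 + 625/81 = 625/81 + √731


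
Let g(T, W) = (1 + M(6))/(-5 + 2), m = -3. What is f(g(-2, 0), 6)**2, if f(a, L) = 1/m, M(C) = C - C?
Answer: 1/9 ≈ 0.11111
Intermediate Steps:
M(C) = 0
g(T, W) = -1/3 (g(T, W) = (1 + 0)/(-5 + 2) = 1/(-3) = 1*(-1/3) = -1/3)
f(a, L) = -1/3 (f(a, L) = 1/(-3) = -1/3)
f(g(-2, 0), 6)**2 = (-1/3)**2 = 1/9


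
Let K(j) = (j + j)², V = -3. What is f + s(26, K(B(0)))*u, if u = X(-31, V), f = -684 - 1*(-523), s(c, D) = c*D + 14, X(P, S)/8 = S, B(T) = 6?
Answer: -90353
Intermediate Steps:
X(P, S) = 8*S
K(j) = 4*j² (K(j) = (2*j)² = 4*j²)
s(c, D) = 14 + D*c (s(c, D) = D*c + 14 = 14 + D*c)
f = -161 (f = -684 + 523 = -161)
u = -24 (u = 8*(-3) = -24)
f + s(26, K(B(0)))*u = -161 + (14 + (4*6²)*26)*(-24) = -161 + (14 + (4*36)*26)*(-24) = -161 + (14 + 144*26)*(-24) = -161 + (14 + 3744)*(-24) = -161 + 3758*(-24) = -161 - 90192 = -90353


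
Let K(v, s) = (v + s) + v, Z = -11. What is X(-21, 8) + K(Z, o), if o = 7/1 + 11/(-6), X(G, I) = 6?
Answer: -65/6 ≈ -10.833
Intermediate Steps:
o = 31/6 (o = 7*1 + 11*(-1/6) = 7 - 11/6 = 31/6 ≈ 5.1667)
K(v, s) = s + 2*v (K(v, s) = (s + v) + v = s + 2*v)
X(-21, 8) + K(Z, o) = 6 + (31/6 + 2*(-11)) = 6 + (31/6 - 22) = 6 - 101/6 = -65/6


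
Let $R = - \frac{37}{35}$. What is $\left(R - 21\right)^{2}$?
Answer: $\frac{595984}{1225} \approx 486.52$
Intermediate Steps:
$R = - \frac{37}{35}$ ($R = \left(-37\right) \frac{1}{35} = - \frac{37}{35} \approx -1.0571$)
$\left(R - 21\right)^{2} = \left(- \frac{37}{35} - 21\right)^{2} = \left(- \frac{772}{35}\right)^{2} = \frac{595984}{1225}$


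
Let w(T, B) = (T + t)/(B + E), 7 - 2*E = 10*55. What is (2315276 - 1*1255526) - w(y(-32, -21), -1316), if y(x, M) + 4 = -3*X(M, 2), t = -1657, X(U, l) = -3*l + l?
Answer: 3364702952/3175 ≈ 1.0597e+6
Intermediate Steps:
X(U, l) = -2*l
E = -543/2 (E = 7/2 - 5*55 = 7/2 - ½*550 = 7/2 - 275 = -543/2 ≈ -271.50)
y(x, M) = 8 (y(x, M) = -4 - (-6)*2 = -4 - 3*(-4) = -4 + 12 = 8)
w(T, B) = (-1657 + T)/(-543/2 + B) (w(T, B) = (T - 1657)/(B - 543/2) = (-1657 + T)/(-543/2 + B))
(2315276 - 1*1255526) - w(y(-32, -21), -1316) = (2315276 - 1*1255526) - 2*(-1657 + 8)/(-543 + 2*(-1316)) = (2315276 - 1255526) - 2*(-1649)/(-543 - 2632) = 1059750 - 2*(-1649)/(-3175) = 1059750 - 2*(-1)*(-1649)/3175 = 1059750 - 1*3298/3175 = 1059750 - 3298/3175 = 3364702952/3175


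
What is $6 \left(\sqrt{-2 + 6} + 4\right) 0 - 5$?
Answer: $-5$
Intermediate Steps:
$6 \left(\sqrt{-2 + 6} + 4\right) 0 - 5 = 6 \left(\sqrt{4} + 4\right) 0 - 5 = 6 \left(2 + 4\right) 0 - 5 = 6 \cdot 6 \cdot 0 - 5 = 6 \cdot 0 - 5 = 0 - 5 = -5$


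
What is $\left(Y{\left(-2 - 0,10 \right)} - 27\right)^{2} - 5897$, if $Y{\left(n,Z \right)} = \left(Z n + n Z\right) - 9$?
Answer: $-121$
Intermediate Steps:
$Y{\left(n,Z \right)} = -9 + 2 Z n$ ($Y{\left(n,Z \right)} = \left(Z n + Z n\right) - 9 = 2 Z n - 9 = -9 + 2 Z n$)
$\left(Y{\left(-2 - 0,10 \right)} - 27\right)^{2} - 5897 = \left(\left(-9 + 2 \cdot 10 \left(-2 - 0\right)\right) - 27\right)^{2} - 5897 = \left(\left(-9 + 2 \cdot 10 \left(-2 + 0\right)\right) - 27\right)^{2} - 5897 = \left(\left(-9 + 2 \cdot 10 \left(-2\right)\right) - 27\right)^{2} - 5897 = \left(\left(-9 - 40\right) - 27\right)^{2} - 5897 = \left(-49 - 27\right)^{2} - 5897 = \left(-76\right)^{2} - 5897 = 5776 - 5897 = -121$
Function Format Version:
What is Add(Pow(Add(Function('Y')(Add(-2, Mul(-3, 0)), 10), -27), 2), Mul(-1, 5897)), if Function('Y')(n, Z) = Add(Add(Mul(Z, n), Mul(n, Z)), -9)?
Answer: -121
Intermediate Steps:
Function('Y')(n, Z) = Add(-9, Mul(2, Z, n)) (Function('Y')(n, Z) = Add(Add(Mul(Z, n), Mul(Z, n)), -9) = Add(Mul(2, Z, n), -9) = Add(-9, Mul(2, Z, n)))
Add(Pow(Add(Function('Y')(Add(-2, Mul(-3, 0)), 10), -27), 2), Mul(-1, 5897)) = Add(Pow(Add(Add(-9, Mul(2, 10, Add(-2, Mul(-3, 0)))), -27), 2), Mul(-1, 5897)) = Add(Pow(Add(Add(-9, Mul(2, 10, Add(-2, 0))), -27), 2), -5897) = Add(Pow(Add(Add(-9, Mul(2, 10, -2)), -27), 2), -5897) = Add(Pow(Add(Add(-9, -40), -27), 2), -5897) = Add(Pow(Add(-49, -27), 2), -5897) = Add(Pow(-76, 2), -5897) = Add(5776, -5897) = -121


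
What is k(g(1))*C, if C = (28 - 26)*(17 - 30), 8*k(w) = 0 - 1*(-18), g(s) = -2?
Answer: -117/2 ≈ -58.500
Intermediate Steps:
k(w) = 9/4 (k(w) = (0 - 1*(-18))/8 = (0 + 18)/8 = (⅛)*18 = 9/4)
C = -26 (C = 2*(-13) = -26)
k(g(1))*C = (9/4)*(-26) = -117/2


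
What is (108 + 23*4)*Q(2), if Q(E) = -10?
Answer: -2000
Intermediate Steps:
(108 + 23*4)*Q(2) = (108 + 23*4)*(-10) = (108 + 92)*(-10) = 200*(-10) = -2000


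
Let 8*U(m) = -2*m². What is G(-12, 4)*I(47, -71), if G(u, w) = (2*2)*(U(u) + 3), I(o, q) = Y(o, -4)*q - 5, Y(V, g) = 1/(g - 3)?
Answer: -4752/7 ≈ -678.86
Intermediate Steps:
Y(V, g) = 1/(-3 + g)
I(o, q) = -5 - q/7 (I(o, q) = q/(-3 - 4) - 5 = q/(-7) - 5 = -q/7 - 5 = -5 - q/7)
U(m) = -m²/4 (U(m) = (-2*m²)/8 = -m²/4)
G(u, w) = 12 - u² (G(u, w) = (2*2)*(-u²/4 + 3) = 4*(3 - u²/4) = 12 - u²)
G(-12, 4)*I(47, -71) = (12 - 1*(-12)²)*(-5 - ⅐*(-71)) = (12 - 1*144)*(-5 + 71/7) = (12 - 144)*(36/7) = -132*36/7 = -4752/7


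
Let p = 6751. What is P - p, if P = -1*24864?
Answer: -31615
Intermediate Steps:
P = -24864
P - p = -24864 - 1*6751 = -24864 - 6751 = -31615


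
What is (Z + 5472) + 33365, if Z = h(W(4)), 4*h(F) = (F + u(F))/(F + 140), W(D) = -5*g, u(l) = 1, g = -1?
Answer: 11262733/290 ≈ 38837.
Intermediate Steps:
W(D) = 5 (W(D) = -5*(-1) = 5)
h(F) = (1 + F)/(4*(140 + F)) (h(F) = ((F + 1)/(F + 140))/4 = ((1 + F)/(140 + F))/4 = (1 + F)/(4*(140 + F)))
Z = 3/290 (Z = (1 + 5)/(4*(140 + 5)) = (1/4)*6/145 = (1/4)*(1/145)*6 = 3/290 ≈ 0.010345)
(Z + 5472) + 33365 = (3/290 + 5472) + 33365 = 1586883/290 + 33365 = 11262733/290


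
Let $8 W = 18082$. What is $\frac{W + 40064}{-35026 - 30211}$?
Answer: $- \frac{169297}{260948} \approx -0.64878$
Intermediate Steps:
$W = \frac{9041}{4}$ ($W = \frac{1}{8} \cdot 18082 = \frac{9041}{4} \approx 2260.3$)
$\frac{W + 40064}{-35026 - 30211} = \frac{\frac{9041}{4} + 40064}{-35026 - 30211} = \frac{169297}{4 \left(-35026 - 30211\right)} = \frac{169297}{4 \left(-65237\right)} = \frac{169297}{4} \left(- \frac{1}{65237}\right) = - \frac{169297}{260948}$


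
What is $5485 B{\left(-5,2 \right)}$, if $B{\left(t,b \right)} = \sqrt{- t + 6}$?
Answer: $5485 \sqrt{11} \approx 18192.0$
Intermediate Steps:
$B{\left(t,b \right)} = \sqrt{6 - t}$
$5485 B{\left(-5,2 \right)} = 5485 \sqrt{6 - -5} = 5485 \sqrt{6 + 5} = 5485 \sqrt{11}$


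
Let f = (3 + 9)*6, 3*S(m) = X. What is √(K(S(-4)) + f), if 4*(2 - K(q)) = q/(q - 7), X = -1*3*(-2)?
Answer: √7410/10 ≈ 8.6081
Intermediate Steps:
X = 6 (X = -3*(-2) = 6)
S(m) = 2 (S(m) = (⅓)*6 = 2)
K(q) = 2 - q/(4*(-7 + q)) (K(q) = 2 - q/(4*(q - 7)) = 2 - q/(4*(-7 + q)))
f = 72 (f = 12*6 = 72)
√(K(S(-4)) + f) = √(7*(-8 + 2)/(4*(-7 + 2)) + 72) = √((7/4)*(-6)/(-5) + 72) = √((7/4)*(-⅕)*(-6) + 72) = √(21/10 + 72) = √(741/10) = √7410/10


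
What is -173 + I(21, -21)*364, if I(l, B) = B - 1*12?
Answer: -12185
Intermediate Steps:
I(l, B) = -12 + B (I(l, B) = B - 12 = -12 + B)
-173 + I(21, -21)*364 = -173 + (-12 - 21)*364 = -173 - 33*364 = -173 - 12012 = -12185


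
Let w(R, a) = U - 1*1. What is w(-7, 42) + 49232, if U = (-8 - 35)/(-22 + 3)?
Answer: 935432/19 ≈ 49233.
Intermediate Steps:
U = 43/19 (U = -43/(-19) = -43*(-1/19) = 43/19 ≈ 2.2632)
w(R, a) = 24/19 (w(R, a) = 43/19 - 1*1 = 43/19 - 1 = 24/19)
w(-7, 42) + 49232 = 24/19 + 49232 = 935432/19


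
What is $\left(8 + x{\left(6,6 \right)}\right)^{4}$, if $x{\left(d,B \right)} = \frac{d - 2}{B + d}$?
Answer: $\frac{390625}{81} \approx 4822.5$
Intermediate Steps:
$x{\left(d,B \right)} = \frac{-2 + d}{B + d}$
$\left(8 + x{\left(6,6 \right)}\right)^{4} = \left(8 + \frac{-2 + 6}{6 + 6}\right)^{4} = \left(8 + \frac{1}{12} \cdot 4\right)^{4} = \left(8 + \frac{1}{3}\right)^{4} = \left(\frac{25}{3}\right)^{4} = \frac{390625}{81}$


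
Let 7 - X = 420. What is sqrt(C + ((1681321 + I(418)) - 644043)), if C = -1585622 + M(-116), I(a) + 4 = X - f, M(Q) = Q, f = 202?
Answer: I*sqrt(549079) ≈ 741.0*I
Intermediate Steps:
X = -413 (X = 7 - 1*420 = 7 - 420 = -413)
I(a) = -619 (I(a) = -4 + (-413 - 1*202) = -4 + (-413 - 202) = -4 - 615 = -619)
C = -1585738 (C = -1585622 - 116 = -1585738)
sqrt(C + ((1681321 + I(418)) - 644043)) = sqrt(-1585738 + ((1681321 - 619) - 644043)) = sqrt(-1585738 + (1680702 - 644043)) = sqrt(-1585738 + 1036659) = sqrt(-549079) = I*sqrt(549079)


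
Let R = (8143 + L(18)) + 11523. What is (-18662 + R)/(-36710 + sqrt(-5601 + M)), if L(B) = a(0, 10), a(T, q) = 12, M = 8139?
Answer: -18648680/673810781 - 1524*sqrt(282)/673810781 ≈ -0.027714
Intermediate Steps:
L(B) = 12
R = 19678 (R = (8143 + 12) + 11523 = 8155 + 11523 = 19678)
(-18662 + R)/(-36710 + sqrt(-5601 + M)) = (-18662 + 19678)/(-36710 + sqrt(-5601 + 8139)) = 1016/(-36710 + sqrt(2538)) = 1016/(-36710 + 3*sqrt(282))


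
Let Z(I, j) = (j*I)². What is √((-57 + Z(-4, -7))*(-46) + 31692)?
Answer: 5*I*√70 ≈ 41.833*I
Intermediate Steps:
Z(I, j) = I²*j² (Z(I, j) = (I*j)² = I²*j²)
√((-57 + Z(-4, -7))*(-46) + 31692) = √((-57 + (-4)²*(-7)²)*(-46) + 31692) = √((-57 + 16*49)*(-46) + 31692) = √((-57 + 784)*(-46) + 31692) = √(727*(-46) + 31692) = √(-33442 + 31692) = √(-1750) = 5*I*√70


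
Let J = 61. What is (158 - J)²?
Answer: 9409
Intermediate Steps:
(158 - J)² = (158 - 1*61)² = (158 - 61)² = 97² = 9409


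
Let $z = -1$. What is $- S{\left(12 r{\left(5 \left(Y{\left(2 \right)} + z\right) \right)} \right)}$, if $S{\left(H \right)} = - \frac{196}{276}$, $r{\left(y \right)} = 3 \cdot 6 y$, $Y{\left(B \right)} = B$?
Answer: $\frac{49}{69} \approx 0.71014$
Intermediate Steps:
$r{\left(y \right)} = 18 y$
$S{\left(H \right)} = - \frac{49}{69}$ ($S{\left(H \right)} = \left(-196\right) \frac{1}{276} = - \frac{49}{69}$)
$- S{\left(12 r{\left(5 \left(Y{\left(2 \right)} + z\right) \right)} \right)} = \left(-1\right) \left(- \frac{49}{69}\right) = \frac{49}{69}$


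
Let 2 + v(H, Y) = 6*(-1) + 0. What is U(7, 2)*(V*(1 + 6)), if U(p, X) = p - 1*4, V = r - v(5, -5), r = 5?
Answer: 273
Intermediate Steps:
v(H, Y) = -8 (v(H, Y) = -2 + (6*(-1) + 0) = -2 + (-6 + 0) = -2 - 6 = -8)
V = 13 (V = 5 - 1*(-8) = 5 + 8 = 13)
U(p, X) = -4 + p (U(p, X) = p - 4 = -4 + p)
U(7, 2)*(V*(1 + 6)) = (-4 + 7)*(13*(1 + 6)) = 3*(13*7) = 3*91 = 273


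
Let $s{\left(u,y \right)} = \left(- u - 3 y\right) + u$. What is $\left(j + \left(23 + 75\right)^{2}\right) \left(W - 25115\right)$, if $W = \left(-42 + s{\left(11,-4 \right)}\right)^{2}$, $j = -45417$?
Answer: $867211795$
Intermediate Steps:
$s{\left(u,y \right)} = - 3 y$
$W = 900$ ($W = \left(-42 - -12\right)^{2} = \left(-42 + 12\right)^{2} = \left(-30\right)^{2} = 900$)
$\left(j + \left(23 + 75\right)^{2}\right) \left(W - 25115\right) = \left(-45417 + \left(23 + 75\right)^{2}\right) \left(900 - 25115\right) = \left(-45417 + 98^{2}\right) \left(-24215\right) = \left(-45417 + 9604\right) \left(-24215\right) = \left(-35813\right) \left(-24215\right) = 867211795$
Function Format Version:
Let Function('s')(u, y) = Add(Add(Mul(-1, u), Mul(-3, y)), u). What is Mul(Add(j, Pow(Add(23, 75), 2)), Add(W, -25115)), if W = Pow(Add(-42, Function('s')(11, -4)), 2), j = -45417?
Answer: 867211795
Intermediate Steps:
Function('s')(u, y) = Mul(-3, y)
W = 900 (W = Pow(Add(-42, Mul(-3, -4)), 2) = Pow(Add(-42, 12), 2) = Pow(-30, 2) = 900)
Mul(Add(j, Pow(Add(23, 75), 2)), Add(W, -25115)) = Mul(Add(-45417, Pow(Add(23, 75), 2)), Add(900, -25115)) = Mul(Add(-45417, Pow(98, 2)), -24215) = Mul(Add(-45417, 9604), -24215) = Mul(-35813, -24215) = 867211795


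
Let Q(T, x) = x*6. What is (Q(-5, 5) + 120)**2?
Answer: 22500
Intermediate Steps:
Q(T, x) = 6*x
(Q(-5, 5) + 120)**2 = (6*5 + 120)**2 = (30 + 120)**2 = 150**2 = 22500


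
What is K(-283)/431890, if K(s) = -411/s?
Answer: 411/122224870 ≈ 3.3627e-6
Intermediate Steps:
K(-283)/431890 = -411/(-283)/431890 = -411*(-1/283)*(1/431890) = (411/283)*(1/431890) = 411/122224870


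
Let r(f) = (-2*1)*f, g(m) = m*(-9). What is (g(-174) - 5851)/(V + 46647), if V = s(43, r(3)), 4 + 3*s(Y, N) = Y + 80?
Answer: -2571/28012 ≈ -0.091782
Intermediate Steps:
g(m) = -9*m
r(f) = -2*f
s(Y, N) = 76/3 + Y/3 (s(Y, N) = -4/3 + (Y + 80)/3 = -4/3 + (80 + Y)/3 = -4/3 + (80/3 + Y/3) = 76/3 + Y/3)
V = 119/3 (V = 76/3 + (⅓)*43 = 76/3 + 43/3 = 119/3 ≈ 39.667)
(g(-174) - 5851)/(V + 46647) = (-9*(-174) - 5851)/(119/3 + 46647) = (1566 - 5851)/(140060/3) = -4285*3/140060 = -2571/28012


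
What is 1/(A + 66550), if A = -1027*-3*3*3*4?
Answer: 1/177466 ≈ 5.6349e-6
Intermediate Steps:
A = 110916 (A = -1027*(-9*3)*4 = -(-27729)*4 = -1027*(-108) = 110916)
1/(A + 66550) = 1/(110916 + 66550) = 1/177466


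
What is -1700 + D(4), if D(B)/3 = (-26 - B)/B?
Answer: -3445/2 ≈ -1722.5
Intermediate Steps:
D(B) = 3*(-26 - B)/B (D(B) = 3*((-26 - B)/B) = 3*(-26 - B)/B)
-1700 + D(4) = -1700 + (-3 - 78/4) = -1700 + (-3 - 78*1/4) = -1700 + (-3 - 39/2) = -1700 - 45/2 = -3445/2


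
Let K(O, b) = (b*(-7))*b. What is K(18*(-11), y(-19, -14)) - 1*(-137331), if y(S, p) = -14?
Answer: 135959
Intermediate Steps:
K(O, b) = -7*b² (K(O, b) = (-7*b)*b = -7*b²)
K(18*(-11), y(-19, -14)) - 1*(-137331) = -7*(-14)² - 1*(-137331) = -7*196 + 137331 = -1372 + 137331 = 135959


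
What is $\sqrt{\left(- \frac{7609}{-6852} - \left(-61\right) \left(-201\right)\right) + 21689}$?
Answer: $\frac{\sqrt{110673957945}}{3426} \approx 97.104$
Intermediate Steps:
$\sqrt{\left(- \frac{7609}{-6852} - \left(-61\right) \left(-201\right)\right) + 21689} = \sqrt{\left(\left(-7609\right) \left(- \frac{1}{6852}\right) - 12261\right) + 21689} = \sqrt{\left(\frac{7609}{6852} - 12261\right) + 21689} = \sqrt{- \frac{84004763}{6852} + 21689} = \sqrt{\frac{64608265}{6852}} = \frac{\sqrt{110673957945}}{3426}$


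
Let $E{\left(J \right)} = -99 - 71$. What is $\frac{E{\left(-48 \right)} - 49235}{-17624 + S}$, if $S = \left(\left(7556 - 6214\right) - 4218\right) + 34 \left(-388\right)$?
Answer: $\frac{49405}{33692} \approx 1.4664$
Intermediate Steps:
$E{\left(J \right)} = -170$
$S = -16068$ ($S = \left(1342 - 4218\right) - 13192 = -2876 - 13192 = -16068$)
$\frac{E{\left(-48 \right)} - 49235}{-17624 + S} = \frac{-170 - 49235}{-17624 - 16068} = - \frac{49405}{-33692} = \left(-49405\right) \left(- \frac{1}{33692}\right) = \frac{49405}{33692}$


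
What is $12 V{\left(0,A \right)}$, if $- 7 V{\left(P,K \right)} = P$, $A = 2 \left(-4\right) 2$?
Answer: $0$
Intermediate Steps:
$A = -16$ ($A = \left(-8\right) 2 = -16$)
$V{\left(P,K \right)} = - \frac{P}{7}$
$12 V{\left(0,A \right)} = 12 \left(\left(- \frac{1}{7}\right) 0\right) = 12 \cdot 0 = 0$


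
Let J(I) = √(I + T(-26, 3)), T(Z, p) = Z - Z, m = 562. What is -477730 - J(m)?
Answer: -477730 - √562 ≈ -4.7775e+5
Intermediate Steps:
T(Z, p) = 0
J(I) = √I (J(I) = √(I + 0) = √I)
-477730 - J(m) = -477730 - √562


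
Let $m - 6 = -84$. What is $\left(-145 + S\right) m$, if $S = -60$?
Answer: $15990$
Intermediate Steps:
$m = -78$ ($m = 6 - 84 = -78$)
$\left(-145 + S\right) m = \left(-145 - 60\right) \left(-78\right) = \left(-205\right) \left(-78\right) = 15990$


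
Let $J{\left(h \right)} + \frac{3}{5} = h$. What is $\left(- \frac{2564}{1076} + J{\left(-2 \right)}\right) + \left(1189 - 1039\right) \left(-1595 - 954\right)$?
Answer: $- \frac{514267452}{1345} \approx -3.8236 \cdot 10^{5}$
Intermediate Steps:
$J{\left(h \right)} = - \frac{3}{5} + h$
$\left(- \frac{2564}{1076} + J{\left(-2 \right)}\right) + \left(1189 - 1039\right) \left(-1595 - 954\right) = \left(- \frac{2564}{1076} - \frac{13}{5}\right) + \left(1189 - 1039\right) \left(-1595 - 954\right) = \left(\left(-2564\right) \frac{1}{1076} - \frac{13}{5}\right) + 150 \left(-2549\right) = \left(- \frac{641}{269} - \frac{13}{5}\right) - 382350 = - \frac{6702}{1345} - 382350 = - \frac{514267452}{1345}$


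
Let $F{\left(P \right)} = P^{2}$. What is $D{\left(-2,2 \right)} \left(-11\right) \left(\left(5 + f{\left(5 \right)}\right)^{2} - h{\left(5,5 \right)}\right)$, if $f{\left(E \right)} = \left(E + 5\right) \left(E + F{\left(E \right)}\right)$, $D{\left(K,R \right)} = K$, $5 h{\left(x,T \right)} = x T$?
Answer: $2046440$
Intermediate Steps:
$h{\left(x,T \right)} = \frac{T x}{5}$ ($h{\left(x,T \right)} = \frac{x T}{5} = \frac{T x}{5}$)
$f{\left(E \right)} = \left(5 + E\right) \left(E + E^{2}\right)$ ($f{\left(E \right)} = \left(E + 5\right) \left(E + E^{2}\right) = \left(5 + E\right) \left(E + E^{2}\right)$)
$D{\left(-2,2 \right)} \left(-11\right) \left(\left(5 + f{\left(5 \right)}\right)^{2} - h{\left(5,5 \right)}\right) = \left(-2\right) \left(-11\right) \left(\left(5 + 5 \left(5 + 5^{2} + 6 \cdot 5\right)\right)^{2} - \frac{1}{5} \cdot 5 \cdot 5\right) = 22 \left(\left(5 + 5 \left(5 + 25 + 30\right)\right)^{2} - 5\right) = 22 \left(\left(5 + 5 \cdot 60\right)^{2} - 5\right) = 22 \left(\left(5 + 300\right)^{2} - 5\right) = 22 \left(305^{2} - 5\right) = 22 \left(93025 - 5\right) = 22 \cdot 93020 = 2046440$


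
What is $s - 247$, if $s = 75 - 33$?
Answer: $-205$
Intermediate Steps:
$s = 42$
$s - 247 = 42 - 247 = -205$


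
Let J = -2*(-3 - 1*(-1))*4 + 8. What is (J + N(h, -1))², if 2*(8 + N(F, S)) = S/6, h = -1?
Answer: 36481/144 ≈ 253.34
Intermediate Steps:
N(F, S) = -8 + S/12 (N(F, S) = -8 + (S/6)/2 = -8 + S/12)
J = 24 (J = -2*(-3 + 1)*4 + 8 = -2*(-2)*4 + 8 = 4*4 + 8 = 16 + 8 = 24)
(J + N(h, -1))² = (24 + (-8 + (1/12)*(-1)))² = (24 + (-8 - 1/12))² = (24 - 97/12)² = (191/12)² = 36481/144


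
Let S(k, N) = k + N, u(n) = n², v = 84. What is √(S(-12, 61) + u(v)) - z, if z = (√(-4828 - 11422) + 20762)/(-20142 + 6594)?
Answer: 10381/6774 + 7*√145 + 25*I*√26/13548 ≈ 85.824 + 0.0094092*I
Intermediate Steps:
z = -10381/6774 - 25*I*√26/13548 (z = (√(-16250) + 20762)/(-13548) = (25*I*√26 + 20762)*(-1/13548) = (20762 + 25*I*√26)*(-1/13548) = -10381/6774 - 25*I*√26/13548 ≈ -1.5325 - 0.0094092*I)
S(k, N) = N + k
√(S(-12, 61) + u(v)) - z = √((61 - 12) + 84²) - (-10381/6774 - 25*I*√26/13548) = √(49 + 7056) + (10381/6774 + 25*I*√26/13548) = √7105 + (10381/6774 + 25*I*√26/13548) = 7*√145 + (10381/6774 + 25*I*√26/13548) = 10381/6774 + 7*√145 + 25*I*√26/13548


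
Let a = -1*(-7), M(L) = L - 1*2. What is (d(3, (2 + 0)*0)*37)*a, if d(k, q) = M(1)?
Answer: -259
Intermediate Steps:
M(L) = -2 + L (M(L) = L - 2 = -2 + L)
d(k, q) = -1 (d(k, q) = -2 + 1 = -1)
a = 7
(d(3, (2 + 0)*0)*37)*a = -1*37*7 = -37*7 = -259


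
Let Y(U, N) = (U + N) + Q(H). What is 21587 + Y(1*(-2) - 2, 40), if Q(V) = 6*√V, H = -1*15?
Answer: 21623 + 6*I*√15 ≈ 21623.0 + 23.238*I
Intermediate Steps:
H = -15
Y(U, N) = N + U + 6*I*√15 (Y(U, N) = (U + N) + 6*√(-15) = (N + U) + 6*(I*√15) = (N + U) + 6*I*√15 = N + U + 6*I*√15)
21587 + Y(1*(-2) - 2, 40) = 21587 + (40 + (1*(-2) - 2) + 6*I*√15) = 21587 + (40 + (-2 - 2) + 6*I*√15) = 21587 + (40 - 4 + 6*I*√15) = 21587 + (36 + 6*I*√15) = 21623 + 6*I*√15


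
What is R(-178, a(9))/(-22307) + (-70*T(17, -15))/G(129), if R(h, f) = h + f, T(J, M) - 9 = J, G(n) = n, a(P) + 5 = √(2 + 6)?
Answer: -40575133/2877603 - 2*√2/22307 ≈ -14.100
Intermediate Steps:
a(P) = -5 + 2*√2 (a(P) = -5 + √(2 + 6) = -5 + √8 = -5 + 2*√2)
T(J, M) = 9 + J
R(h, f) = f + h
R(-178, a(9))/(-22307) + (-70*T(17, -15))/G(129) = ((-5 + 2*√2) - 178)/(-22307) - 70*(9 + 17)/129 = (-183 + 2*√2)*(-1/22307) - 70*26*(1/129) = (183/22307 - 2*√2/22307) - 1820*1/129 = (183/22307 - 2*√2/22307) - 1820/129 = -40575133/2877603 - 2*√2/22307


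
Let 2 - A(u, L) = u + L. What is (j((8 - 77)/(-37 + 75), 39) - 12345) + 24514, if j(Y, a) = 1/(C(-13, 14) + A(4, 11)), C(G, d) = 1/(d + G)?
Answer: 146027/12 ≈ 12169.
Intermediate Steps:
A(u, L) = 2 - L - u (A(u, L) = 2 - (u + L) = 2 - (L + u) = 2 + (-L - u) = 2 - L - u)
C(G, d) = 1/(G + d)
j(Y, a) = -1/12 (j(Y, a) = 1/(1/(-13 + 14) + (2 - 1*11 - 1*4)) = 1/(1/1 + (2 - 11 - 4)) = 1/(1 - 13) = 1/(-12) = -1/12)
(j((8 - 77)/(-37 + 75), 39) - 12345) + 24514 = (-1/12 - 12345) + 24514 = -148141/12 + 24514 = 146027/12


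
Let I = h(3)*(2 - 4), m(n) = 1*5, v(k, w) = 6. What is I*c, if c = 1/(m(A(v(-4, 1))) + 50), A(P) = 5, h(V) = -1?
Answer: 2/55 ≈ 0.036364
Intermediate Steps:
m(n) = 5
c = 1/55 (c = 1/(5 + 50) = 1/55 ≈ 0.018182)
I = 2 (I = -(2 - 4) = -1*(-2) = 2)
I*c = 2*(1/55) = 2/55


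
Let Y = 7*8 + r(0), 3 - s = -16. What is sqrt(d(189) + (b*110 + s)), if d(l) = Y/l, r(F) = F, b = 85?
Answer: sqrt(758913)/9 ≈ 96.795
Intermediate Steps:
s = 19 (s = 3 - 1*(-16) = 3 + 16 = 19)
Y = 56 (Y = 7*8 + 0 = 56 + 0 = 56)
d(l) = 56/l
sqrt(d(189) + (b*110 + s)) = sqrt(56/189 + (85*110 + 19)) = sqrt(56*(1/189) + (9350 + 19)) = sqrt(8/27 + 9369) = sqrt(252971/27) = sqrt(758913)/9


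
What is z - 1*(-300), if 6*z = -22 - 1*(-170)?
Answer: 974/3 ≈ 324.67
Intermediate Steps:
z = 74/3 (z = (-22 - 1*(-170))/6 = (-22 + 170)/6 = (⅙)*148 = 74/3 ≈ 24.667)
z - 1*(-300) = 74/3 - 1*(-300) = 74/3 + 300 = 974/3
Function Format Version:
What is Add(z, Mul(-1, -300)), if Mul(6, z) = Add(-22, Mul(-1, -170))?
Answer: Rational(974, 3) ≈ 324.67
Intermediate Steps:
z = Rational(74, 3) (z = Mul(Rational(1, 6), Add(-22, Mul(-1, -170))) = Mul(Rational(1, 6), Add(-22, 170)) = Mul(Rational(1, 6), 148) = Rational(74, 3) ≈ 24.667)
Add(z, Mul(-1, -300)) = Add(Rational(74, 3), Mul(-1, -300)) = Add(Rational(74, 3), 300) = Rational(974, 3)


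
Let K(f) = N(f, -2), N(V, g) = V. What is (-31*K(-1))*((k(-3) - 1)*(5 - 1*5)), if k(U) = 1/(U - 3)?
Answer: 0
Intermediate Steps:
k(U) = 1/(-3 + U)
K(f) = f
(-31*K(-1))*((k(-3) - 1)*(5 - 1*5)) = (-31*(-1))*((1/(-3 - 3) - 1)*(5 - 1*5)) = 31*((1/(-6) - 1)*(5 - 5)) = 31*((-1/6 - 1)*0) = 31*(-7/6*0) = 31*0 = 0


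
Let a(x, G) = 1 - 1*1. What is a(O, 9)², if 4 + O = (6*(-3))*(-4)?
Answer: 0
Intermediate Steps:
O = 68 (O = -4 + (6*(-3))*(-4) = -4 - 18*(-4) = -4 + 72 = 68)
a(x, G) = 0 (a(x, G) = 1 - 1 = 0)
a(O, 9)² = 0² = 0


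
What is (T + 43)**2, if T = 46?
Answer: 7921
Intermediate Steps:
(T + 43)**2 = (46 + 43)**2 = 89**2 = 7921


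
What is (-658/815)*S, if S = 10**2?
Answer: -13160/163 ≈ -80.736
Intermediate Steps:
S = 100
(-658/815)*S = -658/815*100 = -13160/163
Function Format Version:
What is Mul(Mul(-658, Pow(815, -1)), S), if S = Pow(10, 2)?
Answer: Rational(-13160, 163) ≈ -80.736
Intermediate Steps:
S = 100
Mul(Mul(-658, Pow(815, -1)), S) = Mul(Mul(-658, Pow(815, -1)), 100) = Mul(Mul(-658, Rational(1, 815)), 100) = Mul(Rational(-658, 815), 100) = Rational(-13160, 163)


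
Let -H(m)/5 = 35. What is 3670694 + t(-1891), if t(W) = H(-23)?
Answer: 3670519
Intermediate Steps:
H(m) = -175 (H(m) = -5*35 = -175)
t(W) = -175
3670694 + t(-1891) = 3670694 - 175 = 3670519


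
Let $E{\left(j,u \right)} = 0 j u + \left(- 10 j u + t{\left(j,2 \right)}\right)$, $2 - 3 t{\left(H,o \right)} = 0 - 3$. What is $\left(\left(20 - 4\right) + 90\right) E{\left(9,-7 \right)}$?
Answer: $\frac{200870}{3} \approx 66957.0$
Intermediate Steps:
$t{\left(H,o \right)} = \frac{5}{3}$ ($t{\left(H,o \right)} = \frac{2}{3} - \frac{0 - 3}{3} = \frac{2}{3} - -1 = \frac{2}{3} + 1 = \frac{5}{3}$)
$E{\left(j,u \right)} = \frac{5}{3} - 10 j u$ ($E{\left(j,u \right)} = 0 j u + \left(- 10 j u + \frac{5}{3}\right) = 0 u - \left(- \frac{5}{3} + 10 j u\right) = 0 - \left(- \frac{5}{3} + 10 j u\right) = \frac{5}{3} - 10 j u$)
$\left(\left(20 - 4\right) + 90\right) E{\left(9,-7 \right)} = \left(\left(20 - 4\right) + 90\right) \left(\frac{5}{3} - 90 \left(-7\right)\right) = \left(16 + 90\right) \left(\frac{5}{3} + 630\right) = 106 \cdot \frac{1895}{3} = \frac{200870}{3}$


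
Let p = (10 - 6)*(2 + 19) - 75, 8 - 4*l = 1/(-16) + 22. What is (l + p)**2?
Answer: 124609/4096 ≈ 30.422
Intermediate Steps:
l = -223/64 (l = 2 - (1/(-16) + 22)/4 = 2 - (-1/16 + 22)/4 = 2 - 1/4*351/16 = 2 - 351/64 = -223/64 ≈ -3.4844)
p = 9 (p = 4*21 - 75 = 84 - 75 = 9)
(l + p)**2 = (-223/64 + 9)**2 = (353/64)**2 = 124609/4096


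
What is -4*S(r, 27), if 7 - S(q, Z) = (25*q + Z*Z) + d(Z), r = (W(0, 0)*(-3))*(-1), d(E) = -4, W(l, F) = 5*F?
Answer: 2872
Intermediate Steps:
r = 0 (r = ((5*0)*(-3))*(-1) = (0*(-3))*(-1) = 0*(-1) = 0)
S(q, Z) = 11 - Z² - 25*q (S(q, Z) = 7 - ((25*q + Z*Z) - 4) = 7 - ((25*q + Z²) - 4) = 7 - ((Z² + 25*q) - 4) = 7 - (-4 + Z² + 25*q) = 7 + (4 - Z² - 25*q) = 11 - Z² - 25*q)
-4*S(r, 27) = -4*(11 - 1*27² - 25*0) = -4*(11 - 1*729 + 0) = -4*(11 - 729 + 0) = -4*(-718) = 2872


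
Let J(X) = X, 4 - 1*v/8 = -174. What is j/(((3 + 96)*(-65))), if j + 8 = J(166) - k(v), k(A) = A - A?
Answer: -158/6435 ≈ -0.024553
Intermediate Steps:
v = 1424 (v = 32 - 8*(-174) = 32 + 1392 = 1424)
k(A) = 0
j = 158 (j = -8 + (166 - 1*0) = -8 + (166 + 0) = -8 + 166 = 158)
j/(((3 + 96)*(-65))) = 158/(((3 + 96)*(-65))) = 158/((99*(-65))) = 158/(-6435) = 158*(-1/6435) = -158/6435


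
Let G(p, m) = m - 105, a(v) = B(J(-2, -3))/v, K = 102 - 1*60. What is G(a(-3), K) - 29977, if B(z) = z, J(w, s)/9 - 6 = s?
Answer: -30040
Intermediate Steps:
J(w, s) = 54 + 9*s
K = 42 (K = 102 - 60 = 42)
a(v) = 27/v (a(v) = (54 + 9*(-3))/v = (54 - 27)/v = 27/v)
G(p, m) = -105 + m
G(a(-3), K) - 29977 = (-105 + 42) - 29977 = -63 - 29977 = -30040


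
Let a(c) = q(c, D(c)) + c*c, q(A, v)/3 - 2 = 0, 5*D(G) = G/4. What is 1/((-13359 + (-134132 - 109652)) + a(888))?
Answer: 1/531407 ≈ 1.8818e-6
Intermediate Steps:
D(G) = G/20 (D(G) = (G/4)/5 = G/20)
q(A, v) = 6 (q(A, v) = 6 + 3*0 = 6 + 0 = 6)
a(c) = 6 + c² (a(c) = 6 + c*c = 6 + c²)
1/((-13359 + (-134132 - 109652)) + a(888)) = 1/((-13359 + (-134132 - 109652)) + (6 + 888²)) = 1/((-13359 - 243784) + (6 + 788544)) = 1/(-257143 + 788550) = 1/531407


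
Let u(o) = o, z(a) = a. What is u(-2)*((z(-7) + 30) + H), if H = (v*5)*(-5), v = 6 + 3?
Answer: 404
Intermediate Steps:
v = 9
H = -225 (H = (9*5)*(-5) = 45*(-5) = -225)
u(-2)*((z(-7) + 30) + H) = -2*((-7 + 30) - 225) = -2*(23 - 225) = -2*(-202) = 404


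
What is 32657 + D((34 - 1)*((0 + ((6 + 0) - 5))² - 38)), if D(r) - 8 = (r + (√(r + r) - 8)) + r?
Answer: 30215 + I*√2442 ≈ 30215.0 + 49.417*I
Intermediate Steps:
D(r) = 2*r + √2*√r (D(r) = 8 + ((r + (√(r + r) - 8)) + r) = 8 + ((r + (√(2*r) - 8)) + r) = 8 + ((r + (√2*√r - 8)) + r) = 8 + ((r + (-8 + √2*√r)) + r) = 8 + ((-8 + r + √2*√r) + r) = 8 + (-8 + 2*r + √2*√r) = 2*r + √2*√r)
32657 + D((34 - 1)*((0 + ((6 + 0) - 5))² - 38)) = 32657 + (2*((34 - 1)*((0 + ((6 + 0) - 5))² - 38)) + √2*√((34 - 1)*((0 + ((6 + 0) - 5))² - 38))) = 32657 + (2*(33*((0 + (6 - 5))² - 38)) + √2*√(33*((0 + (6 - 5))² - 38))) = 32657 + (2*(33*((0 + 1)² - 38)) + √2*√(33*((0 + 1)² - 38))) = 32657 + (2*(33*(1² - 38)) + √2*√(33*(1² - 38))) = 32657 + (2*(33*(1 - 38)) + √2*√(33*(1 - 38))) = 32657 + (2*(33*(-37)) + √2*√(33*(-37))) = 32657 + (2*(-1221) + √2*√(-1221)) = 32657 + (-2442 + √2*(I*√1221)) = 32657 + (-2442 + I*√2442) = 30215 + I*√2442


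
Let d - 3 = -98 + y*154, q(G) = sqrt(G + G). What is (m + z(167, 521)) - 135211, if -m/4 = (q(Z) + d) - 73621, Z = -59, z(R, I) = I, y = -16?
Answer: 170030 - 4*I*sqrt(118) ≈ 1.7003e+5 - 43.451*I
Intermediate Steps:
q(G) = sqrt(2)*sqrt(G) (q(G) = sqrt(2*G) = sqrt(2)*sqrt(G))
d = -2559 (d = 3 + (-98 - 16*154) = 3 + (-98 - 2464) = 3 - 2562 = -2559)
m = 304720 - 4*I*sqrt(118) (m = -4*((sqrt(2)*sqrt(-59) - 2559) - 73621) = -4*((sqrt(2)*(I*sqrt(59)) - 2559) - 73621) = -4*((I*sqrt(118) - 2559) - 73621) = -4*((-2559 + I*sqrt(118)) - 73621) = -4*(-76180 + I*sqrt(118)) = 304720 - 4*I*sqrt(118) ≈ 3.0472e+5 - 43.451*I)
(m + z(167, 521)) - 135211 = ((304720 - 4*I*sqrt(118)) + 521) - 135211 = (305241 - 4*I*sqrt(118)) - 135211 = 170030 - 4*I*sqrt(118)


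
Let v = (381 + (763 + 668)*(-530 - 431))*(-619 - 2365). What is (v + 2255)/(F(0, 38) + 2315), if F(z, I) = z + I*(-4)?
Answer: 586062185/309 ≈ 1.8966e+6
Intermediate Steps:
F(z, I) = z - 4*I
v = 4102433040 (v = (381 + 1431*(-961))*(-2984) = (381 - 1375191)*(-2984) = -1374810*(-2984) = 4102433040)
(v + 2255)/(F(0, 38) + 2315) = (4102433040 + 2255)/((0 - 4*38) + 2315) = 4102435295/((0 - 152) + 2315) = 4102435295/(-152 + 2315) = 4102435295/2163 = 4102435295*(1/2163) = 586062185/309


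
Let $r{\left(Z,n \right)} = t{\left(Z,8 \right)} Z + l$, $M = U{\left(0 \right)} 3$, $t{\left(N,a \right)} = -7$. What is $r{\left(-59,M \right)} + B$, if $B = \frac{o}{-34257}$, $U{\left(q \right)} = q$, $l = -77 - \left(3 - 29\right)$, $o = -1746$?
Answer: $\frac{4134260}{11419} \approx 362.05$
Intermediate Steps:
$l = -51$ ($l = -77 - -26 = -77 + 26 = -51$)
$M = 0$ ($M = 0 \cdot 3 = 0$)
$r{\left(Z,n \right)} = -51 - 7 Z$ ($r{\left(Z,n \right)} = - 7 Z - 51 = -51 - 7 Z$)
$B = \frac{582}{11419}$ ($B = - \frac{1746}{-34257} = \left(-1746\right) \left(- \frac{1}{34257}\right) = \frac{582}{11419} \approx 0.050968$)
$r{\left(-59,M \right)} + B = \left(-51 - -413\right) + \frac{582}{11419} = \left(-51 + 413\right) + \frac{582}{11419} = 362 + \frac{582}{11419} = \frac{4134260}{11419}$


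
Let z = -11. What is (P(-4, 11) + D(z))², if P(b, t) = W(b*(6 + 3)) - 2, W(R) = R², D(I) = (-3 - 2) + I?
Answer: 1633284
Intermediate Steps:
D(I) = -5 + I
P(b, t) = -2 + 81*b² (P(b, t) = (b*(6 + 3))² - 2 = (b*9)² - 2 = (9*b)² - 2 = 81*b² - 2 = -2 + 81*b²)
(P(-4, 11) + D(z))² = ((-2 + 81*(-4)²) + (-5 - 11))² = ((-2 + 81*16) - 16)² = ((-2 + 1296) - 16)² = (1294 - 16)² = 1278² = 1633284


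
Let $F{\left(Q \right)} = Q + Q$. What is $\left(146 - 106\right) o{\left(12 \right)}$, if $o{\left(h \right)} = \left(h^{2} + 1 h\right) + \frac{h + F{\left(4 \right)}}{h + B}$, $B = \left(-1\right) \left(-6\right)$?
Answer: $\frac{56560}{9} \approx 6284.4$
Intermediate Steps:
$B = 6$
$F{\left(Q \right)} = 2 Q$
$o{\left(h \right)} = h + h^{2} + \frac{8 + h}{6 + h}$ ($o{\left(h \right)} = \left(h^{2} + 1 h\right) + \frac{h + 2 \cdot 4}{h + 6} = \left(h^{2} + h\right) + \frac{h + 8}{6 + h} = \left(h + h^{2}\right) + \frac{8 + h}{6 + h} = h + h^{2} + \frac{8 + h}{6 + h}$)
$\left(146 - 106\right) o{\left(12 \right)} = \left(146 - 106\right) \frac{8 + 12^{3} + 7 \cdot 12 + 7 \cdot 12^{2}}{6 + 12} = 40 \frac{8 + 1728 + 84 + 7 \cdot 144}{18} = 40 \frac{8 + 1728 + 84 + 1008}{18} = 40 \cdot \frac{1}{18} \cdot 2828 = 40 \cdot \frac{1414}{9} = \frac{56560}{9}$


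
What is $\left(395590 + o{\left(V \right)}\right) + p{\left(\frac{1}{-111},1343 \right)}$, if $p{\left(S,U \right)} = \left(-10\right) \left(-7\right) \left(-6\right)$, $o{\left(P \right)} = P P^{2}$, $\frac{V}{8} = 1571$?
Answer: $1985174109602$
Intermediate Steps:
$V = 12568$ ($V = 8 \cdot 1571 = 12568$)
$o{\left(P \right)} = P^{3}$
$p{\left(S,U \right)} = -420$ ($p{\left(S,U \right)} = 70 \left(-6\right) = -420$)
$\left(395590 + o{\left(V \right)}\right) + p{\left(\frac{1}{-111},1343 \right)} = \left(395590 + 12568^{3}\right) - 420 = \left(395590 + 1985173714432\right) - 420 = 1985174110022 - 420 = 1985174109602$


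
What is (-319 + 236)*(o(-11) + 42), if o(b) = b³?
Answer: 106987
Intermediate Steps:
(-319 + 236)*(o(-11) + 42) = (-319 + 236)*((-11)³ + 42) = -83*(-1331 + 42) = -83*(-1289) = 106987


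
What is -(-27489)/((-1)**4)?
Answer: 27489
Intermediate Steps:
-(-27489)/((-1)**4) = -(-27489)/1 = -(-27489) = -9163*(-3) = 27489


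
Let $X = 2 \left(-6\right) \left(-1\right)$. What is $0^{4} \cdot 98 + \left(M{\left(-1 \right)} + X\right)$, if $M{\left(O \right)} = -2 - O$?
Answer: $11$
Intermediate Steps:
$X = 12$ ($X = \left(-12\right) \left(-1\right) = 12$)
$0^{4} \cdot 98 + \left(M{\left(-1 \right)} + X\right) = 0^{4} \cdot 98 + \left(\left(-2 - -1\right) + 12\right) = 0 \cdot 98 + \left(\left(-2 + 1\right) + 12\right) = 0 + \left(-1 + 12\right) = 0 + 11 = 11$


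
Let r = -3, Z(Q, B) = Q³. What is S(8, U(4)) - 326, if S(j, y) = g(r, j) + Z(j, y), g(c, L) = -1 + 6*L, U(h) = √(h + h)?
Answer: 233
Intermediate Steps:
U(h) = √2*√h (U(h) = √(2*h) = √2*√h)
S(j, y) = -1 + j³ + 6*j (S(j, y) = (-1 + 6*j) + j³ = -1 + j³ + 6*j)
S(8, U(4)) - 326 = (-1 + 8³ + 6*8) - 326 = (-1 + 512 + 48) - 326 = 559 - 326 = 233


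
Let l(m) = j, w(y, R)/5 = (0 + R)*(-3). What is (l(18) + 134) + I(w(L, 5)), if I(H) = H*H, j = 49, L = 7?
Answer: 5808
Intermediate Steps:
w(y, R) = -15*R (w(y, R) = 5*((0 + R)*(-3)) = 5*(R*(-3)) = 5*(-3*R) = -15*R)
l(m) = 49
I(H) = H**2
(l(18) + 134) + I(w(L, 5)) = (49 + 134) + (-15*5)**2 = 183 + (-75)**2 = 183 + 5625 = 5808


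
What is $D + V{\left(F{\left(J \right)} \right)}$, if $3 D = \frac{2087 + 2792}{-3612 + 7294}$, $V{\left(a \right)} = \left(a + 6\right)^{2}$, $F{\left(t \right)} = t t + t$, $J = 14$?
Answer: $\frac{73623865}{1578} \approx 46656.0$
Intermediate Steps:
$F{\left(t \right)} = t + t^{2}$ ($F{\left(t \right)} = t^{2} + t = t + t^{2}$)
$V{\left(a \right)} = \left(6 + a\right)^{2}$
$D = \frac{697}{1578}$ ($D = \frac{\left(2087 + 2792\right) \frac{1}{-3612 + 7294}}{3} = \frac{4879 \cdot \frac{1}{3682}}{3} = \frac{1}{3} \cdot \frac{697}{526} = \frac{697}{1578} \approx 0.4417$)
$D + V{\left(F{\left(J \right)} \right)} = \frac{697}{1578} + \left(6 + 14 \left(1 + 14\right)\right)^{2} = \frac{697}{1578} + \left(6 + 14 \cdot 15\right)^{2} = \frac{697}{1578} + \left(6 + 210\right)^{2} = \frac{697}{1578} + 216^{2} = \frac{697}{1578} + 46656 = \frac{73623865}{1578}$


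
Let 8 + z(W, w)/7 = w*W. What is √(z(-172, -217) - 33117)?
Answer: 49*√95 ≈ 477.59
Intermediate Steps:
z(W, w) = -56 + 7*W*w (z(W, w) = -56 + 7*(w*W) = -56 + 7*(W*w) = -56 + 7*W*w)
√(z(-172, -217) - 33117) = √((-56 + 7*(-172)*(-217)) - 33117) = √((-56 + 261268) - 33117) = √(261212 - 33117) = √228095 = 49*√95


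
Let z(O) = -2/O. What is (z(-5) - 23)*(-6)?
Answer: 678/5 ≈ 135.60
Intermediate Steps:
(z(-5) - 23)*(-6) = (-2/(-5) - 23)*(-6) = (-2*(-⅕) - 23)*(-6) = (⅖ - 23)*(-6) = -113/5*(-6) = 678/5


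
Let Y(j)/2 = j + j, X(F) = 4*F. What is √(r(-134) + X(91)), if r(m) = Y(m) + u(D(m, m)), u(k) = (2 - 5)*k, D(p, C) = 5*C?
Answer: √1838 ≈ 42.872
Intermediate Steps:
Y(j) = 4*j (Y(j) = 2*(j + j) = 2*(2*j) = 4*j)
u(k) = -3*k
r(m) = -11*m (r(m) = 4*m - 15*m = -11*m)
√(r(-134) + X(91)) = √(-11*(-134) + 4*91) = √(1474 + 364) = √1838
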